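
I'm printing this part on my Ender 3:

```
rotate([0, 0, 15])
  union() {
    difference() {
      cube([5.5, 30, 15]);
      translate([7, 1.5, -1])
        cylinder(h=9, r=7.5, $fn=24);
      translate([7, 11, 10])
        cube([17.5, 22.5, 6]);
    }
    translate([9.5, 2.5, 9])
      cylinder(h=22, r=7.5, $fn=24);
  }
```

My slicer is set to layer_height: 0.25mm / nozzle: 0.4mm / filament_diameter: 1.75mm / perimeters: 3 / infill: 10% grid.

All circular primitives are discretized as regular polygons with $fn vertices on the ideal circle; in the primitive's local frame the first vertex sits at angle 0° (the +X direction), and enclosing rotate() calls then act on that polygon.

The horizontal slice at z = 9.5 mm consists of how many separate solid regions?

1

At z = 9.5 mm: the cube is present — its section is the full 5.5×30 rectangle; the cylinder at (7, 1.5) is absent (z outside [-1, 8]); the cube at (7, 11) does not reach this height (z outside [10, 16]); Subtracting the remaining from the first: none of the subtracted shapes is present at this height, so the 5.5×30 cube is unchanged — 1 connected region; the r=7.5 cylinder at (9.5, 2.5) contributes a regular 24-gon of circumradius 7.5; Combining (union): the regions partially overlap (shared area 23.63 mm²), so overlapping operands fuse into one piece — 1 connected region; (whole slice rotated 15° about Z — lengths, areas and connectivity unchanged). The result has 1 disconnected region.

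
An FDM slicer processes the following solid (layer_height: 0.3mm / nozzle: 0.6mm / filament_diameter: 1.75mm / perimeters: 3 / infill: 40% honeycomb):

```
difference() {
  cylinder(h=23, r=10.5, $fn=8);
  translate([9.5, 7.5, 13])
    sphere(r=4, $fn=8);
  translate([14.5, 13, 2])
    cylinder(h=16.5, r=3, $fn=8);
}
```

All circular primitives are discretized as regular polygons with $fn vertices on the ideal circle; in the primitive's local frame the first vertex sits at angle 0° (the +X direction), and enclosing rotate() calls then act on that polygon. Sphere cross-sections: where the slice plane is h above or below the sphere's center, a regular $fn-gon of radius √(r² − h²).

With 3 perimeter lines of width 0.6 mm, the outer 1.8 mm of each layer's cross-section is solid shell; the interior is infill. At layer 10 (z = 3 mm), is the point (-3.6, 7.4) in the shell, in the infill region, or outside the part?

shell

At z = 3 mm: the cylinder: section is a regular 8-gon, circumradius r=10.5; the sphere at (9.5, 7.5) is not intersected at this z (|z−center|=10.000 > r=4); the r=3 cylinder at (14.5, 13) contributes a regular 8-gon of circumradius 3; Subtracting the remaining from the first: starting from the r=10.5 cylinder, the r=3 cylinder at (14.5, 13) misses the remaining region (no effect) — 1 connected region. Overall, the cross-section is a single solid region. The nearest boundary edge runs (-7.42, 7.42)→(0.00, 10.50); distance from the point to it = 1.49 mm. The point is inside the cross-section, 1.49 mm from the nearest boundary — within the 1.8 mm shell band (3 × 0.6).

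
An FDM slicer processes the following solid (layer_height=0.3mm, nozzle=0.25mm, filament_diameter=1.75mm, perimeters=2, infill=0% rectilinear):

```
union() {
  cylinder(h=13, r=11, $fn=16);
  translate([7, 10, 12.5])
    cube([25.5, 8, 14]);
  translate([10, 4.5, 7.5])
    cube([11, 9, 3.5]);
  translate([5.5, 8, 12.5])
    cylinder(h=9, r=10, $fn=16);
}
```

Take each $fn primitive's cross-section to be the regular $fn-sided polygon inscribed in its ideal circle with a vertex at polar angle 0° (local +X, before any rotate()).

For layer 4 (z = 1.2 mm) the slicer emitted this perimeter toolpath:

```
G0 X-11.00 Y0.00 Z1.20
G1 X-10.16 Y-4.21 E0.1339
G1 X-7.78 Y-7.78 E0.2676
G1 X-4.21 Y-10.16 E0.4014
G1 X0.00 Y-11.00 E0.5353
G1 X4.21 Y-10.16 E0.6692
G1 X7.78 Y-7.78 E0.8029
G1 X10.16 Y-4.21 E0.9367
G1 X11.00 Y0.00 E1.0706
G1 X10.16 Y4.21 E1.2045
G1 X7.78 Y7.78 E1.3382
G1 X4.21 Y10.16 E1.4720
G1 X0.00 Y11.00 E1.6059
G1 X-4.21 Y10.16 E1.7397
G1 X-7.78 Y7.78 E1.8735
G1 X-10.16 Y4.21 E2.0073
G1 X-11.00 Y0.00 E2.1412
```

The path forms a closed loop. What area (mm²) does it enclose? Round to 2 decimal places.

Apply the shoelace formula to the sequence of (X, Y) vertices; enclosed area = 370.40 mm².

370.40 mm²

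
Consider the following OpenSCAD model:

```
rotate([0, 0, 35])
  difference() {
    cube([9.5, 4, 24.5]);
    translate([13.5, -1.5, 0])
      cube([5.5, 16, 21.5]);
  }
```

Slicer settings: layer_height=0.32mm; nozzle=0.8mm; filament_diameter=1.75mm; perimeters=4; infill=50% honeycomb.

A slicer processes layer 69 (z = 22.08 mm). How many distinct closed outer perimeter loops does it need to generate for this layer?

At z = 22.08 mm: the cube (footprint 9.5×4) is included at this height; the cube at (13.5, -1.5) is absent (z outside [0, 21.5]); Subtracting the remaining from the first: none of the subtracted shapes is present at this height, so the 9.5×4 cube is unchanged — 1 connected region; (whole slice rotated 35° about Z — lengths, areas and connectivity unchanged). The result has 1 disconnected region.

1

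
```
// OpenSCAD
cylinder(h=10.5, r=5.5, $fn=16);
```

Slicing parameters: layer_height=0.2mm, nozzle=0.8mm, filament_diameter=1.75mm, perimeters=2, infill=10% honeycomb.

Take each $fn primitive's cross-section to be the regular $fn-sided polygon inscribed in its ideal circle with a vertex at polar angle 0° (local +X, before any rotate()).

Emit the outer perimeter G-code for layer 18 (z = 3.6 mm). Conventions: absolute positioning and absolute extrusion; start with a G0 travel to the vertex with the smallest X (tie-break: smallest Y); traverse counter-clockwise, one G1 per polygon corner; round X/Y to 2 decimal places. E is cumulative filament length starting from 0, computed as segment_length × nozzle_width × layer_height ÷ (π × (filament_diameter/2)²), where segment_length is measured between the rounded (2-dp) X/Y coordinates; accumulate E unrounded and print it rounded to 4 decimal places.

G0 X-5.50 Y0.00 Z3.60
G1 X-5.08 Y-2.10 E0.1425
G1 X-3.89 Y-3.89 E0.2854
G1 X-2.10 Y-5.08 E0.4284
G1 X0.00 Y-5.50 E0.5709
G1 X2.10 Y-5.08 E0.7133
G1 X3.89 Y-3.89 E0.8563
G1 X5.08 Y-2.10 E0.9993
G1 X5.50 Y0.00 E1.1418
G1 X5.08 Y2.10 E1.2842
G1 X3.89 Y3.89 E1.4272
G1 X2.10 Y5.08 E1.5702
G1 X0.00 Y5.50 E1.7127
G1 X-2.10 Y5.08 E1.8551
G1 X-3.89 Y3.89 E1.9981
G1 X-5.08 Y2.10 E2.1411
G1 X-5.50 Y0.00 E2.2835

At z = 3.6 mm: the r=5.5 cylinder contributes a regular 16-gon of circumradius 5.5. The outline is a single polygon with 16 vertices. Extrusion per mm of travel: 0.8 × 0.2 / (π × 0.875²) = 0.066520. Accumulating E over each segment gives final E = 2.2835.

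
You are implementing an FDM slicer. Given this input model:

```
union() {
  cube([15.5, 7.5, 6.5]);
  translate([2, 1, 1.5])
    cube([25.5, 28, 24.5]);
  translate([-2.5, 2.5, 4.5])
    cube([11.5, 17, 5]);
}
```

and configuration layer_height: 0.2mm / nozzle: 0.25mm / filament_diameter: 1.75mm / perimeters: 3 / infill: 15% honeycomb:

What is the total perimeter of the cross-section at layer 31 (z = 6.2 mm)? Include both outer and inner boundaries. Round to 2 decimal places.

At z = 6.2 mm: the cube (footprint 15.5×7.5) is included at this height (perimeter 46.00 mm); the cube at (2, 1) (footprint 25.5×28) is included at this height (perimeter 107.00 mm); the cube at (-2.5, 2.5) (footprint 11.5×17) is included at this height (perimeter 57.00 mm); Taking the union: the regions partially overlap (shared area 216.75 mm²), so the edge portions inside another operand are dropped and the merged outline is re-measured after clipping — boundary = 118.00 mm. Overall, the cross-section is a single solid region. Total boundary length (outer) = 118.00 mm.

118.00 mm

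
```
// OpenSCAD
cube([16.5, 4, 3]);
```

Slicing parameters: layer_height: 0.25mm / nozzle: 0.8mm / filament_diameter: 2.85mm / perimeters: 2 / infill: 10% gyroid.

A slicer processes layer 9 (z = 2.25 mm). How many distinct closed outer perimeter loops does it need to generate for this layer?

1

At z = 2.25 mm: the 16.5×4 cube contributes its full rectangle. The result has 1 disconnected region.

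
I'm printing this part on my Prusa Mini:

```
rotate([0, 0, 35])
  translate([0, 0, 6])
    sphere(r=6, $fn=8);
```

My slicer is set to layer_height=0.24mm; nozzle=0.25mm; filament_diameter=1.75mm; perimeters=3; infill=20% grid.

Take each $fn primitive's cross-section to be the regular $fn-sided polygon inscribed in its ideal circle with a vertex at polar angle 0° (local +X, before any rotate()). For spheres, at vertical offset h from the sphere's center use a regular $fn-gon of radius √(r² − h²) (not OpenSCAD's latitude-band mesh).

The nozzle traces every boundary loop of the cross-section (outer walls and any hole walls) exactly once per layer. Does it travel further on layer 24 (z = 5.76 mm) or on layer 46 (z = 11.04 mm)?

Layer 24 (z = 5.76): the r=6 sphere contributes a regular 8-gon of circumradius √(6²−0.24²) = 5.995 (perimeter = 2·8·5.995·sin(180°/8) = 36.71 mm); (whole slice rotated 35° about Z — lengths, areas and connectivity unchanged). So its perimeter = 36.71 mm. Layer 46 (z = 11.04): the r=6 sphere contributes a regular 8-gon of circumradius √(6²−5.04²) = 3.256 (perimeter = 2·8·3.256·sin(180°/8) = 19.93 mm); (whole slice rotated 35° about Z — lengths, areas and connectivity unchanged). So its perimeter = 19.93 mm. Layer 24 is larger (36.71 vs 19.93 mm).

layer 24 (z = 5.76 mm)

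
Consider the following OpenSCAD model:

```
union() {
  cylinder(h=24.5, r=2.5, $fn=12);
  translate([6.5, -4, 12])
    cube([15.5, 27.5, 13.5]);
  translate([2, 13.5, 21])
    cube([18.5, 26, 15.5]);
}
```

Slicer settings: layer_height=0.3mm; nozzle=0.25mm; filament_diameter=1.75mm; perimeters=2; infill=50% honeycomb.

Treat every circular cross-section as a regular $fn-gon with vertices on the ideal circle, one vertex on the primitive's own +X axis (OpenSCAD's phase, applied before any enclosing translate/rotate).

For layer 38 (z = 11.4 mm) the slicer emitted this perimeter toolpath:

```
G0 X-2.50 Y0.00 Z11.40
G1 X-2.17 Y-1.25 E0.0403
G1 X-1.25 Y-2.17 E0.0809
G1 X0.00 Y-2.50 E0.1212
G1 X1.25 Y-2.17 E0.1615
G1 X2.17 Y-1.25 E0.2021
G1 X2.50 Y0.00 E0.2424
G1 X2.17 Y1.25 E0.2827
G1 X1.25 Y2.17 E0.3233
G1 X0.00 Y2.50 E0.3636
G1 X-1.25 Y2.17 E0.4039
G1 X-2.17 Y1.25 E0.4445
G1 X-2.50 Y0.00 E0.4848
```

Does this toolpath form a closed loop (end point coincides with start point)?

yes

Start point (G0): (-2.50, 0.00). End point (last G1): the path returns to the start — closed.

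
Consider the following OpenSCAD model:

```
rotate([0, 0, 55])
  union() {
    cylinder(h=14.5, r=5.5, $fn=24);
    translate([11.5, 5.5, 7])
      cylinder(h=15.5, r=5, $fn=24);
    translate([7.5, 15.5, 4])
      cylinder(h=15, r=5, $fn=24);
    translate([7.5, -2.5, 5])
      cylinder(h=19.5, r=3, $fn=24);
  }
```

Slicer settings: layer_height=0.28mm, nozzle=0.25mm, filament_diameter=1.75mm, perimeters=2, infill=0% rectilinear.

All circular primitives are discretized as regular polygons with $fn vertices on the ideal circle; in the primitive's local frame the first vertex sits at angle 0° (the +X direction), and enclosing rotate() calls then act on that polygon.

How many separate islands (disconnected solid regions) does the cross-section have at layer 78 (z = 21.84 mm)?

2

At z = 21.84 mm: the cylinder is not intersected at this z (z outside [0, 14.5]); the r=5 cylinder at (11.5, 5.5) contributes a regular 24-gon of circumradius 5; the cylinder at (7.5, 15.5) does not reach this height (z outside [4, 19]); the r=3 cylinder at (7.5, -2.5) gives a regular 24-gon of circumradius 3 (constant along its height); Taking the union: the 2 present regions are separate (no shared area or edge), so areas and boundary lengths simply add and each stays a separate island — 2 connected regions; (whole slice rotated 55° about Z — lengths, areas and connectivity unchanged). Overall, the cross-section has 2 separate islands. Island count = 2.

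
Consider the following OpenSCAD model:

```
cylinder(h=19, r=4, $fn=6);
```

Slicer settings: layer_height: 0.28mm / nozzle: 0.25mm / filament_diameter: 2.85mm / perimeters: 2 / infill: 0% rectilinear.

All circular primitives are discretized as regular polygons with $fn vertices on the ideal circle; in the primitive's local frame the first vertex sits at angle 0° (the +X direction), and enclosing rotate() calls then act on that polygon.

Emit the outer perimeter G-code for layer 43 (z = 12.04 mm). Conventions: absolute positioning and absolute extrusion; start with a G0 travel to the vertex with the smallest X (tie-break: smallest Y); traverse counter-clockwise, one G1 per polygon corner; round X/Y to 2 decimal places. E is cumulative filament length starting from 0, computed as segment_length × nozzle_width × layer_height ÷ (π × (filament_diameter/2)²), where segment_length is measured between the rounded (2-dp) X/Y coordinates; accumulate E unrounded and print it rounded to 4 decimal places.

G0 X-4.00 Y0.00 Z12.04
G1 X-2.00 Y-3.46 E0.0439
G1 X2.00 Y-3.46 E0.0877
G1 X4.00 Y0.00 E0.1316
G1 X2.00 Y3.46 E0.1754
G1 X-2.00 Y3.46 E0.2193
G1 X-4.00 Y0.00 E0.2632

At z = 12.04 mm: the cylinder: section is a regular 6-gon, circumradius r=4. The outline is a single polygon with 6 vertices. Extrusion per mm of travel: 0.25 × 0.28 / (π × 1.425²) = 0.010973. Accumulating E over each segment gives final E = 0.2632.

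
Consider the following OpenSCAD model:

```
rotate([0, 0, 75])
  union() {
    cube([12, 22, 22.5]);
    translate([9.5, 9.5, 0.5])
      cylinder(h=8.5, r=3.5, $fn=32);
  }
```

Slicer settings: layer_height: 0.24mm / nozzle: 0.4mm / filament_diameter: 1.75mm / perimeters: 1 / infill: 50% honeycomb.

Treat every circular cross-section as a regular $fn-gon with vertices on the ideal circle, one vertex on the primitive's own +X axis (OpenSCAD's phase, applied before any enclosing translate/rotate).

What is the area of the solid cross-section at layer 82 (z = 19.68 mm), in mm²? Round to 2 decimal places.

264.00 mm²

At z = 19.68 mm: the 12×22 cube contributes its full rectangle (area 264.00 mm²); the cylinder at (9.5, 9.5) is not intersected at this z (z outside [0.5, 9]); Taking the union: only the 12×22 cube is present, so the union is just that shape — area = 264.00 mm²; (rotated 75° about Z; rotation is an isometry so areas/perimeters/island counts are preserved). Overall, the cross-section is a single solid region. Net area = 264.00 mm².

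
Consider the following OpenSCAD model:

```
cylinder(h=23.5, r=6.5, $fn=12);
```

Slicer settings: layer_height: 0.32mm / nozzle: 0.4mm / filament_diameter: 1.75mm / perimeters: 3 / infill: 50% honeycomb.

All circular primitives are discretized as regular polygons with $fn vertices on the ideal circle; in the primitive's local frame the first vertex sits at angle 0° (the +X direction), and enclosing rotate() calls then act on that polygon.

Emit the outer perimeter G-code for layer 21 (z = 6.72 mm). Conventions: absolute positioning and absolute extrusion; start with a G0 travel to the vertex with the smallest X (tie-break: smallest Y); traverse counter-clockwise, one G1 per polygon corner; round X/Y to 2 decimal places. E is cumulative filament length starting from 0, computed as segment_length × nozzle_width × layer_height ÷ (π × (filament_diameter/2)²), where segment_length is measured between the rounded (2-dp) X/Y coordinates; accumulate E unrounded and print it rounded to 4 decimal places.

At z = 6.72 mm: the r=6.5 cylinder gives a regular 12-gon of circumradius 6.5 (constant along its height). The outline is a single polygon with 12 vertices. Extrusion per mm of travel: 0.4 × 0.32 / (π × 0.875²) = 0.053216. Accumulating E over each segment gives final E = 2.1488.

G0 X-6.50 Y0.00 Z6.72
G1 X-5.63 Y-3.25 E0.1790
G1 X-3.25 Y-5.63 E0.3582
G1 X0.00 Y-6.50 E0.5372
G1 X3.25 Y-5.63 E0.7162
G1 X5.63 Y-3.25 E0.8954
G1 X6.50 Y0.00 E1.0744
G1 X5.63 Y3.25 E1.2534
G1 X3.25 Y5.63 E1.4326
G1 X0.00 Y6.50 E1.6116
G1 X-3.25 Y5.63 E1.7906
G1 X-5.63 Y3.25 E1.9698
G1 X-6.50 Y0.00 E2.1488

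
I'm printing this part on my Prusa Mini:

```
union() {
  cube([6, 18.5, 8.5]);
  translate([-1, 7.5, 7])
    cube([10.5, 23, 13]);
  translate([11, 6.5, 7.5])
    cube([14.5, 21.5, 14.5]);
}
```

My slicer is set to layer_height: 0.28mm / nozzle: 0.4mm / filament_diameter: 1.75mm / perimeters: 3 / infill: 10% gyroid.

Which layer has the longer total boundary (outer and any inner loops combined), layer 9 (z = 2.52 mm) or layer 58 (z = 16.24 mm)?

layer 58 (z = 16.24 mm)

Layer 9 (z = 2.52): the 6×18.5 cube contributes its full rectangle (perimeter 49.00 mm); the cube at (-1, 7.5) is absent (z outside [7, 20]); the cube at (11, 6.5) is not intersected at this z (z outside [7.5, 22]); Taking the union: only the 6×18.5 cube is present, so the union is just that shape — boundary = 49.00 mm. So its perimeter = 49.00 mm. Layer 58 (z = 16.24): the cube is not intersected at this z (z outside [0, 8.5]); the 10.5×23 cube at (-1, 7.5) contributes its full rectangle (perimeter 67.00 mm); the cube at (11, 6.5) (footprint 14.5×21.5) is included at this height (perimeter 72.00 mm); Taking the union: the 2 present regions are separate (no shared area or edge), so areas and boundary lengths simply add and each stays a separate island — boundary = 139.00 mm. So its perimeter = 139.00 mm. Layer 58 is larger (139.00 vs 49.00 mm).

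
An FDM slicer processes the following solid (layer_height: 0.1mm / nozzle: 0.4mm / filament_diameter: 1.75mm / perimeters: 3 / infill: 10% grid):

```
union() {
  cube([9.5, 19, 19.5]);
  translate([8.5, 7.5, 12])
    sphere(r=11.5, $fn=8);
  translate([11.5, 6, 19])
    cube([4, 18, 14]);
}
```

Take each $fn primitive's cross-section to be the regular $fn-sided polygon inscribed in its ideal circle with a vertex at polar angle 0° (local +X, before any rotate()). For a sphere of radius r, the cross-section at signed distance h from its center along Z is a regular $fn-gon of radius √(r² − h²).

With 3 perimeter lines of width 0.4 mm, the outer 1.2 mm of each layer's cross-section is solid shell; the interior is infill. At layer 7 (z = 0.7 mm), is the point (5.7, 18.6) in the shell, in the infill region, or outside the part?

shell

At z = 0.7 mm: the 9.5×19 cube contributes its full rectangle; the sphere at (8.5, 7.5): section is a regular 8-gon, circumradius = √(r²−h²) = √(11.5²−11.3²) = 2.135; the cube at (11.5, 6) does not reach this height (z outside [19, 33]); Combining (union): the regions partially overlap (shared area 10.31 mm²), so overlapping operands fuse into one piece — 1 connected region. Overall, the cross-section is a single solid region. The nearest boundary edge runs (0.00, 19.00)→(9.50, 19.00); distance from the point to it = 0.40 mm. The point is inside the cross-section, 0.40 mm from the nearest boundary — within the 1.2 mm shell band (3 × 0.4).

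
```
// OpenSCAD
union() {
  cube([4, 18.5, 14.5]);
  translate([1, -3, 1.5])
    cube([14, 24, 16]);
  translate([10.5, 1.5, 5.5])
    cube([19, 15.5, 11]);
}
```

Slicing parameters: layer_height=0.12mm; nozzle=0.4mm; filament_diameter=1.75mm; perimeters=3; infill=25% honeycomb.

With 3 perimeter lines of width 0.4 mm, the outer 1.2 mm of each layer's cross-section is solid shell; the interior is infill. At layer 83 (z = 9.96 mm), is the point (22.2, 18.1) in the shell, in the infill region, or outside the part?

outside

At z = 9.96 mm: the cube is present — its section is the full 4×18.5 rectangle; the cube at (1, -3) is present — its section is the full 14×24 rectangle; the cube at (10.5, 1.5) (footprint 19×15.5) is included at this height; Taking the union: the regions partially overlap (shared area 125.25 mm²), so overlapping operands fuse into one piece — 1 connected region. Overall, the cross-section is a single solid region. The nearest boundary edge runs (15.00, 17.00)→(29.50, 17.00); distance from the point to it = 1.10 mm. The point is not inside any of the regions above, so it lies outside the cross-section (1.10 mm from the nearest boundary).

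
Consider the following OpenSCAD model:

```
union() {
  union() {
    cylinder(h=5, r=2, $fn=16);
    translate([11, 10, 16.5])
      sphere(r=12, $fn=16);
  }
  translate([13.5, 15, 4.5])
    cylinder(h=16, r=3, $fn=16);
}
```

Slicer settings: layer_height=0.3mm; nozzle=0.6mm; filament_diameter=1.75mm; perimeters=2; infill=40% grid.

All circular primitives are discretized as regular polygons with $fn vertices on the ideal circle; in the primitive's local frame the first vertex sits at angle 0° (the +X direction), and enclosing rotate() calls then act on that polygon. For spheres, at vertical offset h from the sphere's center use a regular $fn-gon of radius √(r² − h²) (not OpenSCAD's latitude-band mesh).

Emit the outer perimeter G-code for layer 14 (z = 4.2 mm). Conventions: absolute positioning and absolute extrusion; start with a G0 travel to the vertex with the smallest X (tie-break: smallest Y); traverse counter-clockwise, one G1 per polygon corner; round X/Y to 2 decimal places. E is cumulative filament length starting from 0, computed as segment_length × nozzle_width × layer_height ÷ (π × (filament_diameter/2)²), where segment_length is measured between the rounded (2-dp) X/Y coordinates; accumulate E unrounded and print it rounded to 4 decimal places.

G0 X-2.00 Y0.00 Z4.20
G1 X-1.85 Y-0.77 E0.0587
G1 X-1.41 Y-1.41 E0.1168
G1 X-0.77 Y-1.85 E0.1749
G1 X0.00 Y-2.00 E0.2337
G1 X0.77 Y-1.85 E0.2924
G1 X1.41 Y-1.41 E0.3505
G1 X1.85 Y-0.77 E0.4086
G1 X2.00 Y0.00 E0.4673
G1 X1.85 Y0.77 E0.5260
G1 X1.41 Y1.41 E0.5841
G1 X0.77 Y1.85 E0.6423
G1 X0.00 Y2.00 E0.7010
G1 X-0.77 Y1.85 E0.7597
G1 X-1.41 Y1.41 E0.8178
G1 X-1.85 Y0.77 E0.8759
G1 X-2.00 Y0.00 E0.9346

At z = 4.2 mm: the r=2 cylinder gives a regular 16-gon of circumradius 2 (constant along its height); the sphere at (11, 10) is absent (|z−center|=12.300 > r=12); Merging all regions: only the r=2 cylinder is present, so the union is just that shape — 1 connected region; the cylinder at (13.5, 15) is not intersected at this z (z outside [4.5, 20.5]); Merging all regions: only the result so far is present, so the union is just that shape — 1 connected region. The outline is a single polygon with 16 vertices. Extrusion per mm of travel: 0.6 × 0.3 / (π × 0.875²) = 0.074835. Accumulating E over each segment gives final E = 0.9346.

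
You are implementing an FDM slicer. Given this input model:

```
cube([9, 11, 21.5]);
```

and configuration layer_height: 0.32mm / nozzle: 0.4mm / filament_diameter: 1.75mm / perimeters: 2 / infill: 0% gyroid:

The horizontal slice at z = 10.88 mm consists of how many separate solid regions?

1

At z = 10.88 mm: the cube is present — its section is the full 9×11 rectangle. The result has 1 disconnected region.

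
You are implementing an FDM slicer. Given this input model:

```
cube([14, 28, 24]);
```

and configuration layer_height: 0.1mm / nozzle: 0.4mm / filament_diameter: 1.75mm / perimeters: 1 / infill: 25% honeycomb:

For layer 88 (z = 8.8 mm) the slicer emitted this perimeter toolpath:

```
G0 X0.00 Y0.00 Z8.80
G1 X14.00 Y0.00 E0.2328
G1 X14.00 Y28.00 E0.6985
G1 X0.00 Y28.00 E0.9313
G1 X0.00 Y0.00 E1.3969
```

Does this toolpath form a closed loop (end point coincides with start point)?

Start point (G0): (0.00, 0.00). End point (last G1): the path returns to the start — closed.

yes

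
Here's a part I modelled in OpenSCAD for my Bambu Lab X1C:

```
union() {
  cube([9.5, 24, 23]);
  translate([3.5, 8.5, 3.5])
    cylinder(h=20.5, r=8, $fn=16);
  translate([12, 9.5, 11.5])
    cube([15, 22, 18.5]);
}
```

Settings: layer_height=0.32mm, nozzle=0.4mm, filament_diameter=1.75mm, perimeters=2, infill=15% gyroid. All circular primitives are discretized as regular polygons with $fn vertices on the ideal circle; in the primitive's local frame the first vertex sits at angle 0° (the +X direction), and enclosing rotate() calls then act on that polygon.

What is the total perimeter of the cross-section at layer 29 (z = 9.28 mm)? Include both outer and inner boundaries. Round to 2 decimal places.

At z = 9.28 mm: the cube (footprint 9.5×24) is included at this height (perimeter 67.00 mm); the cylinder at (3.5, 8.5): section is a regular 16-gon, circumradius r=8 (perimeter = 2·16·8.000·sin(180°/16) = 49.94 mm); the cube at (12, 9.5) does not reach this height (z outside [11.5, 30]); Merging all regions: the regions partially overlap (shared area 138.16 mm²), so the edge portions inside another operand are dropped and the merged outline is re-measured after clipping — boundary = 71.44 mm. Overall, the cross-section is a single solid region. Total boundary length (outer) = 71.44 mm.

71.44 mm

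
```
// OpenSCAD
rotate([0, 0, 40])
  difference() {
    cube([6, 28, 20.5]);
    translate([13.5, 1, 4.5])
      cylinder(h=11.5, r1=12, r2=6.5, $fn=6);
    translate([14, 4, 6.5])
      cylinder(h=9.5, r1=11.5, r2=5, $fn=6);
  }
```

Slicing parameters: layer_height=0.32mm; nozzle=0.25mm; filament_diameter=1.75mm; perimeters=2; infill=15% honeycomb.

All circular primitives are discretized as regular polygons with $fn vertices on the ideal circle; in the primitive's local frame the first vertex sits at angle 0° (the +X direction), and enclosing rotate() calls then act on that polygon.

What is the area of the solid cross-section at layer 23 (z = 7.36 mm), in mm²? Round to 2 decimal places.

150.03 mm²

At z = 7.36 mm: the cube (footprint 6×28) is included at this height (area 168.00 mm²); the cone at (13.5, 1) (r1=12→r2=6.5) has section circumradius 10.632 here — a regular 6-gon (area = (6/2)·10.632²·sin(360°/6) = 293.69 mm²); the cone at (14, 4) (r1=11.5→r2=5) has section circumradius 10.912 here — a regular 6-gon (area = (6/2)·10.912²·sin(360°/6) = 309.33 mm²); Taking the first minus the rest: starting from the 6×28 cube (168.00 mm²), the cone at (13.5, 1) partially overlaps it — only the 11.34 mm² overlap (of its 293.69 mm²) is removed, clipping the outline; the cone at (14, 4) partially overlaps it — only the 6.63 mm² overlap (of its 309.33 mm²) is removed, clipping the outline — area = 150.03 mm²; (rotated 40° about Z; rotation is an isometry so areas/perimeters/island counts are preserved). Overall, the cross-section is a single solid region. Net area = 150.03 mm².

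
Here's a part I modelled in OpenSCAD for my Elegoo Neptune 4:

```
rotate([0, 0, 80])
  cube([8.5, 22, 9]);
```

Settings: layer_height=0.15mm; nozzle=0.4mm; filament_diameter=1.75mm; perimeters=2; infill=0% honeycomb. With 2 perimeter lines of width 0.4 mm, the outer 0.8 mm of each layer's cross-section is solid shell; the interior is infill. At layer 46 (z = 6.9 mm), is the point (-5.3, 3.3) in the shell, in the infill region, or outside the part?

At z = 6.9 mm: the cube is present — its section is the full 8.5×22 rectangle; (rotated 80° about Z; rotation is an isometry so areas/perimeters/island counts are preserved). Overall, the cross-section is a single solid region. Undo the 80° rotation: the query point maps to (2.330, 5.793) in the un-rotated model frame. The nearest boundary edge runs (0.00, 22.00)→(0.00, 0.00); distance from the point to it = 2.33 mm. The point is inside the cross-section and 2.33 mm from the nearest boundary — more than the 0.8 mm shell width (2 × 0.4), so it's in the infill interior.

infill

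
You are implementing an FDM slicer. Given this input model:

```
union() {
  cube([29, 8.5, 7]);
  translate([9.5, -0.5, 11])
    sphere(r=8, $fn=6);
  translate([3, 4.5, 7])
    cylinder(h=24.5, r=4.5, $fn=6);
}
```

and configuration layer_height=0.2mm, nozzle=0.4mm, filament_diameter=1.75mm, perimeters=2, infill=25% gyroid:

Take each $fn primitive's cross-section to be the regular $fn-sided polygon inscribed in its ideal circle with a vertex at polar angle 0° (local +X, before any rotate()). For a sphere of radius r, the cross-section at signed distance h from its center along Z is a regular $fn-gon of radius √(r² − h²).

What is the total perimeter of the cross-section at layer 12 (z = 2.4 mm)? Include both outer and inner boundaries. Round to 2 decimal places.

At z = 2.4 mm: the cube (footprint 29×8.5) is included at this height (perimeter 75.00 mm); the sphere at (9.5, -0.5) is not intersected at this z (|z−center|=8.600 > r=8); the cylinder at (3, 4.5) is not intersected at this z (z outside [7, 31.5]); Taking the union: only the 29×8.5 cube is present, so the union is just that shape — boundary = 75.00 mm. Overall, the cross-section is a single solid region. Total boundary length (outer) = 75.00 mm.

75.00 mm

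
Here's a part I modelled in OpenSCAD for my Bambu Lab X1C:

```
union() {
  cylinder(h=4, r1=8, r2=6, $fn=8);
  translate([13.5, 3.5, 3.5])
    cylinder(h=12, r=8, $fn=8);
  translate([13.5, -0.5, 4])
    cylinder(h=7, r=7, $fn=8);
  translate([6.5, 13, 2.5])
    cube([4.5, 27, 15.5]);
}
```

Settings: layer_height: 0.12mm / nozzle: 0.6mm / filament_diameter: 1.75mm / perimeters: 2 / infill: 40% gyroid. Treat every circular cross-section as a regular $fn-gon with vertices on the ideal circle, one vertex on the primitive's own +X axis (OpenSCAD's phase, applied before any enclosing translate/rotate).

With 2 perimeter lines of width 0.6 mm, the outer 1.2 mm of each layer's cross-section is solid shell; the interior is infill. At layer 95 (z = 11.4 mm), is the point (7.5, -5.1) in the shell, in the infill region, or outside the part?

outside

At z = 11.4 mm: the cone does not reach this height (z outside [0, 4]); the r=8 cylinder at (13.5, 3.5) gives a regular 8-gon of circumradius 8 (constant along its height); the cylinder at (13.5, -0.5) is absent (z outside [4, 11]); the cube at (6.5, 13) is present — its section is the full 4.5×27 rectangle; Combining (union): the 2 present regions are separate (no shared area or edge), so areas and boundary lengths simply add and each stays a separate island — 2 connected regions. Overall, the cross-section has 2 separate islands. The nearest boundary edge runs (13.50, -4.50)→(7.84, -2.16); distance from the point to it = 2.85 mm. The point is not inside any of the regions above, so it lies outside the cross-section (2.85 mm from the nearest boundary).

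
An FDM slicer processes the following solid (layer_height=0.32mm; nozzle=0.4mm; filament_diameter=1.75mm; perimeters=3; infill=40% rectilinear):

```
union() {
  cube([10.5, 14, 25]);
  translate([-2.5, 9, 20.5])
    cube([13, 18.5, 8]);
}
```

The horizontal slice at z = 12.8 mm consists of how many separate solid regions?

1

At z = 12.8 mm: the cube (footprint 10.5×14) is included at this height; the cube at (-2.5, 9) is absent (z outside [20.5, 28.5]); Taking the union: only the 10.5×14 cube is present, so the union is just that shape — 1 connected region. The result has 1 disconnected region.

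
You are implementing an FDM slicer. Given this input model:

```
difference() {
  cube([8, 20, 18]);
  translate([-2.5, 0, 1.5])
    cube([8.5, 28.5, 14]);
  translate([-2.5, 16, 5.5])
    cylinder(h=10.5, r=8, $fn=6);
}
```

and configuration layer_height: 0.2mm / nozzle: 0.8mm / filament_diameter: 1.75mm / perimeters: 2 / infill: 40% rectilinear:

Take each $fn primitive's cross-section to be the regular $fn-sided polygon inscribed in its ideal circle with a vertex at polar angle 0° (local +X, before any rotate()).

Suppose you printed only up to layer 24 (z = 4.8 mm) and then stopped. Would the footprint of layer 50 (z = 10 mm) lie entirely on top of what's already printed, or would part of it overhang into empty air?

Compare the two slices. At z = 4.8: the cube is present — its section is the full 8×20 rectangle (area 160.00 mm²); the 8.5×28.5 cube at (-2.5, 0) contributes its full rectangle (area 242.25 mm²); the cylinder at (-2.5, 16) is not intersected at this z (z outside [5.5, 16]); Subtracting the remaining from the first: starting from the 8×20 cube (160.00 mm²), the 8.5×28.5 cube at (-2.5, 0) partially overlaps it — only the 120.00 mm² overlap (of its 242.25 mm²) is removed, clipping the outline — area = 40.00 mm². At z = 10: the cube (footprint 8×20) is included at this height (area 160.00 mm²); the cube at (-2.5, 0) is present — its section is the full 8.5×28.5 rectangle (area 242.25 mm²); the r=8 cylinder at (-2.5, 16) contributes a regular 6-gon of circumradius 8 (area = (6/2)·8.000²·sin(360°/6) = 166.28 mm²); After the difference (first − rest): starting from the 8×20 cube (160.00 mm²), the 8.5×28.5 cube at (-2.5, 0) partially overlaps it — only the 120.00 mm² overlap (of its 242.25 mm²) is removed, clipping the outline; the r=8 cylinder at (-2.5, 16) misses the remaining region (no effect) — area = 40.00 mm². Checking containment: the cross-section at z = 10 is a subset of the cross-section at z = 4.8.

entirely on top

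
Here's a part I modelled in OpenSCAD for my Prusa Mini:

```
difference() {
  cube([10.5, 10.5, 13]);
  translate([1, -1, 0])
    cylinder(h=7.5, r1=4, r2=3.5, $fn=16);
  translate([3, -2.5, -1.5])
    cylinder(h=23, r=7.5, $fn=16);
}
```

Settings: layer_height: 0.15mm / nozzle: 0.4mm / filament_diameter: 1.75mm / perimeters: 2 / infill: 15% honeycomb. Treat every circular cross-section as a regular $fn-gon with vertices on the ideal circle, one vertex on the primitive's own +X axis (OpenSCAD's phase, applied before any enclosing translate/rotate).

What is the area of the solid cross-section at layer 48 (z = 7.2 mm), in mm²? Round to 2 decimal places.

At z = 7.2 mm: the 10.5×10.5 cube contributes its full rectangle (area 110.25 mm²); the cone at (1, -1): at t=0.960 of its height the radius interpolates to r₁+(r₂−r₁)t = 3.520, giving a regular 16-gon of that circumradius (area = (16/2)·3.520²·sin(360°/16) = 37.93 mm²); the r=7.5 cylinder at (3, -2.5) contributes a regular 16-gon of circumradius 7.5 (area = (16/2)·7.500²·sin(360°/16) = 172.21 mm²); After the difference (first − rest): starting from the 10.5×10.5 cube (110.25 mm²), the cone at (1, -1) partially overlaps it — only the 8.48 mm² overlap (of its 37.93 mm²) is removed, clipping the outline; the r=7.5 cylinder at (3, -2.5) partially overlaps it — only the 30.54 mm² overlap (of its 172.21 mm²) is removed, clipping the outline — area = 71.23 mm². Overall, the cross-section is a single solid region. Net area = 71.23 mm².

71.23 mm²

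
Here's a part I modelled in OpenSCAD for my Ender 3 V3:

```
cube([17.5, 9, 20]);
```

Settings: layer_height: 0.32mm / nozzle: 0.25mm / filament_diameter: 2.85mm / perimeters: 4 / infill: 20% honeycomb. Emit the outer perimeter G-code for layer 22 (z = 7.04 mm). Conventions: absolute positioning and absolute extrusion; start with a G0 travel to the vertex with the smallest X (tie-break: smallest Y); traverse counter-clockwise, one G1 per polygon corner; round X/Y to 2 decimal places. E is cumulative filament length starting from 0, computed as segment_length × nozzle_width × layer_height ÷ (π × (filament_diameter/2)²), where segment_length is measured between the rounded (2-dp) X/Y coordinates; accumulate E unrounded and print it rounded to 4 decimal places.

At z = 7.04 mm: the cube (footprint 17.5×9) is included at this height. The outline is a single polygon with 4 vertices. Extrusion per mm of travel: 0.25 × 0.32 / (π × 1.425²) = 0.012540. Accumulating E over each segment gives final E = 0.6646.

G0 X0.00 Y0.00 Z7.04
G1 X17.50 Y0.00 E0.2195
G1 X17.50 Y9.00 E0.3323
G1 X0.00 Y9.00 E0.5518
G1 X0.00 Y0.00 E0.6646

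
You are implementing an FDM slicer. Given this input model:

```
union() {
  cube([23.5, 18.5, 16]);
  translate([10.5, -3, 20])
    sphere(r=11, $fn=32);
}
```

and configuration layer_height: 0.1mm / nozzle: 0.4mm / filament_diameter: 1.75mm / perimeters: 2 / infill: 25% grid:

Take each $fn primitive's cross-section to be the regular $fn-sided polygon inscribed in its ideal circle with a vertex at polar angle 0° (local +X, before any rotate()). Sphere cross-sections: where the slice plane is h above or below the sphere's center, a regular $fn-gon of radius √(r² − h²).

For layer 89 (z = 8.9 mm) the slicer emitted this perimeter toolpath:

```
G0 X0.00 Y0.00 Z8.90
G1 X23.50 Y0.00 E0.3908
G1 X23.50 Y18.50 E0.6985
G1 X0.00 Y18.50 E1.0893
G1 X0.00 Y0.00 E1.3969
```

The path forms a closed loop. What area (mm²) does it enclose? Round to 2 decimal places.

434.75 mm²

Apply the shoelace formula to the sequence of (X, Y) vertices; enclosed area = 434.75 mm².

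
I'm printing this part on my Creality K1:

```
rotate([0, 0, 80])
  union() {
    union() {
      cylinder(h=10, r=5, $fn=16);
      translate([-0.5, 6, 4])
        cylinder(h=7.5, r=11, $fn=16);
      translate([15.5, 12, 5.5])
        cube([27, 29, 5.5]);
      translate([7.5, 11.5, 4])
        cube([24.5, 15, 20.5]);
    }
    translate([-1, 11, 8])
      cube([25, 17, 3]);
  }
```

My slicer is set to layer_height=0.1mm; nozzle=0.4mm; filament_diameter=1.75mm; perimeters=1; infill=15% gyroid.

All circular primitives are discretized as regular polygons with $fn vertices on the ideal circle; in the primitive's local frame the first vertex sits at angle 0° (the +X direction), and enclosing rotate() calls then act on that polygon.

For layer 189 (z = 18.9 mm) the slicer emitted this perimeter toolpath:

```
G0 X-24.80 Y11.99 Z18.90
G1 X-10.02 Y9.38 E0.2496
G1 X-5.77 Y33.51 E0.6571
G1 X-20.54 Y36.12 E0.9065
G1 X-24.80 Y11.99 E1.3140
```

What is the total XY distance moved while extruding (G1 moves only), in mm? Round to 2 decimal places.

Sum the Euclidean lengths of each G1 segment: total = 79.01 mm.

79.01 mm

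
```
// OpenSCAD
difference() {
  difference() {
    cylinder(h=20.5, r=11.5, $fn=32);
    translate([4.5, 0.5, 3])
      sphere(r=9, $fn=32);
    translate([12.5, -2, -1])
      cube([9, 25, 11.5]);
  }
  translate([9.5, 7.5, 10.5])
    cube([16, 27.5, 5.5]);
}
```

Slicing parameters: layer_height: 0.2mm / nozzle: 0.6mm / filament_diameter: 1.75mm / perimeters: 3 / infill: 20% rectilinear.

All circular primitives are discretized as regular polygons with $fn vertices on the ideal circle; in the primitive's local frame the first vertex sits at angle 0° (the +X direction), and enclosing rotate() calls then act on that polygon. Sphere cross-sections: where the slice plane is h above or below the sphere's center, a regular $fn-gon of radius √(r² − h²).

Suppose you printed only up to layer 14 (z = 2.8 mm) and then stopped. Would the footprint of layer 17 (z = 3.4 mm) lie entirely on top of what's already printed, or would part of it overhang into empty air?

entirely on top

Compare the two slices. At z = 2.8: the r=11.5 cylinder contributes a regular 32-gon of circumradius 11.5 (area = (32/2)·11.500²·sin(360°/32) = 412.81 mm²); the r=9 sphere at (4.5, 0.5) contributes a regular 32-gon of circumradius √(9²−0.2²) = 8.998 (area = (32/2)·8.998²·sin(360°/32) = 252.71 mm²); the cube at (12.5, -2) is present — its section is the full 9×25 rectangle (area 225.00 mm²); After the difference (first − rest): starting from the r=11.5 cylinder (412.81 mm²), the r=9 sphere at (4.5, 0.5) partially overlaps it — only the 226.26 mm² overlap (of its 252.71 mm²) is removed, clipping the outline; the 9×25 cube at (12.5, -2) misses the remaining region (no effect) — area = 186.55 mm²; the cube at (9.5, 7.5) is absent (z outside [10.5, 16]); After the difference (first − rest): none of the subtracted shapes is present at this height, so that combined region is unchanged — area = 186.55 mm². At z = 3.4: the r=11.5 cylinder contributes a regular 32-gon of circumradius 11.5 (area = (32/2)·11.500²·sin(360°/32) = 412.81 mm²); the sphere at (4.5, 0.5): section is a regular 32-gon, circumradius = √(r²−h²) = √(9²−0.4²) = 8.991 (area = (32/2)·8.991²·sin(360°/32) = 252.34 mm²); the cube at (12.5, -2) is present — its section is the full 9×25 rectangle (area 225.00 mm²); Subtracting the remaining from the first: starting from the r=11.5 cylinder (412.81 mm²), the r=9 sphere at (4.5, 0.5) partially overlaps it — only the 226.03 mm² overlap (of its 252.34 mm²) is removed, clipping the outline; the 9×25 cube at (12.5, -2) misses the remaining region (no effect) — area = 186.78 mm²; the cube at (9.5, 7.5) is not intersected at this z (z outside [10.5, 16]); Taking the first minus the rest: none of the subtracted shapes is present at this height, so that combined region is unchanged — area = 186.78 mm². Checking containment: the cross-section at z = 3.4 is a subset of the cross-section at z = 2.8.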